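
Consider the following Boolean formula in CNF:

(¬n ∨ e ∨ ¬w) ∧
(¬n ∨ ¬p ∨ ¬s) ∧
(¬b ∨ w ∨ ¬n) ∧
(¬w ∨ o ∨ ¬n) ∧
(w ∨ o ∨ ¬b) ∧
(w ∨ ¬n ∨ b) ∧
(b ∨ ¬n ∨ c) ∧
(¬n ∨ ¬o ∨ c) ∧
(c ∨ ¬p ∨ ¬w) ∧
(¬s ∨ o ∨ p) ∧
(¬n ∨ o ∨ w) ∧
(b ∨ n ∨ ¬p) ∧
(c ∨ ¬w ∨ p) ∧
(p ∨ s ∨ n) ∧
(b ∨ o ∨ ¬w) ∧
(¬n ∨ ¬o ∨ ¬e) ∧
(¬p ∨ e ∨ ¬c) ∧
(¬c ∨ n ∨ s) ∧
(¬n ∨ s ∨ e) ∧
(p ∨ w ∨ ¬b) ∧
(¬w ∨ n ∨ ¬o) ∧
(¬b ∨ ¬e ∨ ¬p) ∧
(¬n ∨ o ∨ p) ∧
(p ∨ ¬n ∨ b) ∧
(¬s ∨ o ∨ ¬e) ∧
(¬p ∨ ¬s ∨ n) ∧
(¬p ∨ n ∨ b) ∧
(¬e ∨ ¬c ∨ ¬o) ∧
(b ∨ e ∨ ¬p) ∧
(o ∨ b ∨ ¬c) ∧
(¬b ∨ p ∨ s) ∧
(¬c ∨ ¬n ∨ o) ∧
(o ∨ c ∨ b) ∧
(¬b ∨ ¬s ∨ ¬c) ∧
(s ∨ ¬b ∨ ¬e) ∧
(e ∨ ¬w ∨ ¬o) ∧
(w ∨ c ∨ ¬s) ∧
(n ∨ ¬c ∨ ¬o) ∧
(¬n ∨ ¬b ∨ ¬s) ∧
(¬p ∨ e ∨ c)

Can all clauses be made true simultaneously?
No

No, the formula is not satisfiable.

No assignment of truth values to the variables can make all 40 clauses true simultaneously.

The formula is UNSAT (unsatisfiable).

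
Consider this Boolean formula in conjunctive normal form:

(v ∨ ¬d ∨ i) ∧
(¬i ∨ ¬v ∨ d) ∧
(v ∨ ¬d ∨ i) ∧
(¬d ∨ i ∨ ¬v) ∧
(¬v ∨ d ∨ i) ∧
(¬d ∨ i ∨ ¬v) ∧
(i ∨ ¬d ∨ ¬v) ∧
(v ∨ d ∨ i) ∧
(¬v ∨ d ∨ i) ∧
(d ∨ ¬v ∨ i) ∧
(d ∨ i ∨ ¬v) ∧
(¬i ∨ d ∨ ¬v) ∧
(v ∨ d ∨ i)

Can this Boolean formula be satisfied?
Yes

Yes, the formula is satisfiable.

One satisfying assignment is: v=False, i=True, d=False

Verification: With this assignment, all 13 clauses evaluate to true.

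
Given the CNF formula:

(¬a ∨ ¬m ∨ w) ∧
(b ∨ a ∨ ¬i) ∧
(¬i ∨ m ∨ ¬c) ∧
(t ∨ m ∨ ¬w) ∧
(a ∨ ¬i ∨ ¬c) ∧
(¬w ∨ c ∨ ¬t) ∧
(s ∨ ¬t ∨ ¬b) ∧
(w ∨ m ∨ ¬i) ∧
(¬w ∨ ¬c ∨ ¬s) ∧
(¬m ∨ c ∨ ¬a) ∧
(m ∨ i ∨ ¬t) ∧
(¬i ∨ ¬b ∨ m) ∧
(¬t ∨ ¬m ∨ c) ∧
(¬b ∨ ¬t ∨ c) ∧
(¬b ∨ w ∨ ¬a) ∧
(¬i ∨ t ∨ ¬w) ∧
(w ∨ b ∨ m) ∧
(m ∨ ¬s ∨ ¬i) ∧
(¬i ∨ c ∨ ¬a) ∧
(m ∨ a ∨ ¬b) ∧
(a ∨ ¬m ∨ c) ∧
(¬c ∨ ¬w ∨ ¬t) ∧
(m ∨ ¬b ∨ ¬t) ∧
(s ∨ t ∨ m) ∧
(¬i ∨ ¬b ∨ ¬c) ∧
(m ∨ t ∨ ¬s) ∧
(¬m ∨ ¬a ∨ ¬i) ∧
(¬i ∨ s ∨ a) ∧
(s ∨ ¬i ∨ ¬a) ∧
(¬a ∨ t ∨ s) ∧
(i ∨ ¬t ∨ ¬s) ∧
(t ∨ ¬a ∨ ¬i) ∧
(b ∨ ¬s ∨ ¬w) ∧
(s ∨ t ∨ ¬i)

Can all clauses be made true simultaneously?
Yes

Yes, the formula is satisfiable.

One satisfying assignment is: b=True, a=False, s=False, t=False, w=True, i=False, c=True, m=True

Verification: With this assignment, all 34 clauses evaluate to true.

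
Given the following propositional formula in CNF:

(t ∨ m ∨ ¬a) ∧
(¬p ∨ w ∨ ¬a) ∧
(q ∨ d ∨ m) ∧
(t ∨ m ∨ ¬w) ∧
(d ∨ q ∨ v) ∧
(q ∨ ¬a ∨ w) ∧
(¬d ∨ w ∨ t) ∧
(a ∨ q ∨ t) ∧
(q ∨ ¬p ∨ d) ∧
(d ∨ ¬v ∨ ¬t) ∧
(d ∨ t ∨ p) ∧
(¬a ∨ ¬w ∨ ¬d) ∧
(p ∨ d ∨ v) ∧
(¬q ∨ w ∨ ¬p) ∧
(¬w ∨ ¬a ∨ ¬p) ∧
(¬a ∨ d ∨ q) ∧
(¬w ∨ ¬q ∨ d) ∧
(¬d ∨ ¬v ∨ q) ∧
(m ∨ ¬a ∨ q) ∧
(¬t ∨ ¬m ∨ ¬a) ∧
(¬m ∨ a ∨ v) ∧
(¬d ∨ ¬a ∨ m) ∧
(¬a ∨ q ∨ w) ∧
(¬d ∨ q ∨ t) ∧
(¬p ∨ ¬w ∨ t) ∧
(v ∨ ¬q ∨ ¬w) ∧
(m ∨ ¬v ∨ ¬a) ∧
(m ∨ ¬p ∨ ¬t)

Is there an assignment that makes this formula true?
Yes

Yes, the formula is satisfiable.

One satisfying assignment is: t=True, a=False, q=False, w=False, m=False, v=False, d=True, p=False

Verification: With this assignment, all 28 clauses evaluate to true.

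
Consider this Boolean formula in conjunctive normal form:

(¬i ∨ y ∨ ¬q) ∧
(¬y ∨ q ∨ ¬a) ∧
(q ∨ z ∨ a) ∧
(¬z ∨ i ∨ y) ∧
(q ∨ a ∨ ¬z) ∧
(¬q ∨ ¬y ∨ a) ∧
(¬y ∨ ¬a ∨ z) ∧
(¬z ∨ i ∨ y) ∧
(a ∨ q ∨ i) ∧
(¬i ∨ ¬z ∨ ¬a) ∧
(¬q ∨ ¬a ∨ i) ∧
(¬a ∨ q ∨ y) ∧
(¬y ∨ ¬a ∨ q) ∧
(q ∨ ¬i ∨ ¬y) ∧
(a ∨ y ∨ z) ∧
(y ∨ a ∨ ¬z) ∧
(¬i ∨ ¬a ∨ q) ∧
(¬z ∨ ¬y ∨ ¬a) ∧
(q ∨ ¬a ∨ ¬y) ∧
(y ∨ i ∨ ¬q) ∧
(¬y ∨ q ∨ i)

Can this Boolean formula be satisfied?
No

No, the formula is not satisfiable.

No assignment of truth values to the variables can make all 21 clauses true simultaneously.

The formula is UNSAT (unsatisfiable).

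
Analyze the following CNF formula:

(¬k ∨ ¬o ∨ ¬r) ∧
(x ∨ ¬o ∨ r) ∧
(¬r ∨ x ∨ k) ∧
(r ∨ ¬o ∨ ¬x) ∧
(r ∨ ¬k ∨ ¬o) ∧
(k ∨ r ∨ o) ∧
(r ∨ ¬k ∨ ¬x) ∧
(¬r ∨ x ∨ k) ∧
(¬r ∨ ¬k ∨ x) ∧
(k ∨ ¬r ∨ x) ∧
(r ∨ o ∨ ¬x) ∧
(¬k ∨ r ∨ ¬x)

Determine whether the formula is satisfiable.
Yes

Yes, the formula is satisfiable.

One satisfying assignment is: x=False, k=True, o=False, r=False

Verification: With this assignment, all 12 clauses evaluate to true.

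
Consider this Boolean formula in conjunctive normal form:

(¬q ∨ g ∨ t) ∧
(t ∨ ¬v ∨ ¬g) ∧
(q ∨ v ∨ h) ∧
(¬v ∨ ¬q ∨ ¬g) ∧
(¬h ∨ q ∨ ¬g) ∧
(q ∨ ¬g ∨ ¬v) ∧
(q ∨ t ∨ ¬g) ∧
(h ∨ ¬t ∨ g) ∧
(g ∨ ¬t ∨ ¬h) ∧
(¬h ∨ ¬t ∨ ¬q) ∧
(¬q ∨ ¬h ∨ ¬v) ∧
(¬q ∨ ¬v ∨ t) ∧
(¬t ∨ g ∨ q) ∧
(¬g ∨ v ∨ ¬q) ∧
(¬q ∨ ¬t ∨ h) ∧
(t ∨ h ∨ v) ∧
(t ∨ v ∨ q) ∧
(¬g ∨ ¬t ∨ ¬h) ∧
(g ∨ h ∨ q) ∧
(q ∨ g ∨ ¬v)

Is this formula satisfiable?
No

No, the formula is not satisfiable.

No assignment of truth values to the variables can make all 20 clauses true simultaneously.

The formula is UNSAT (unsatisfiable).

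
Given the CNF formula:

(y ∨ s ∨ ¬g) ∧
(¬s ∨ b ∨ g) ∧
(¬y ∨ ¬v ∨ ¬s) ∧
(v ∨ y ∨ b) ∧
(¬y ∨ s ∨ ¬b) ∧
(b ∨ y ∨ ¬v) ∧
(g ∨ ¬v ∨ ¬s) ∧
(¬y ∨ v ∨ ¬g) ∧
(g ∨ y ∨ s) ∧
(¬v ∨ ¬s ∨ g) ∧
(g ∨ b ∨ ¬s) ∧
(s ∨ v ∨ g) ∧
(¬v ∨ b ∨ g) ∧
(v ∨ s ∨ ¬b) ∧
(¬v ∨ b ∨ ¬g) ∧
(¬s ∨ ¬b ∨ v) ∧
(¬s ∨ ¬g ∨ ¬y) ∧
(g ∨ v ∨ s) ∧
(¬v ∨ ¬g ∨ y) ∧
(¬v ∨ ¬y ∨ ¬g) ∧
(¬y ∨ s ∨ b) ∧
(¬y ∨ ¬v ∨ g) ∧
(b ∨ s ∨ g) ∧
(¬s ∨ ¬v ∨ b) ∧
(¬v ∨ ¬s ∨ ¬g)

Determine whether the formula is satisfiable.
No

No, the formula is not satisfiable.

No assignment of truth values to the variables can make all 25 clauses true simultaneously.

The formula is UNSAT (unsatisfiable).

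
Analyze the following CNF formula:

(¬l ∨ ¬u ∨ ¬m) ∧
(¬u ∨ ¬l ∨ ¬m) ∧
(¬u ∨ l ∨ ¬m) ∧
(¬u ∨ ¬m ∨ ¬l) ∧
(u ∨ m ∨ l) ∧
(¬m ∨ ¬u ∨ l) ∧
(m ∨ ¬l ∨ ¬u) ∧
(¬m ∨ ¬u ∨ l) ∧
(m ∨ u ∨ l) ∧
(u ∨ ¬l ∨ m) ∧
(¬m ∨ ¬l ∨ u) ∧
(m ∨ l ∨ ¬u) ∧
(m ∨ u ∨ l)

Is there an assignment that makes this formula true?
Yes

Yes, the formula is satisfiable.

One satisfying assignment is: l=False, u=False, m=True

Verification: With this assignment, all 13 clauses evaluate to true.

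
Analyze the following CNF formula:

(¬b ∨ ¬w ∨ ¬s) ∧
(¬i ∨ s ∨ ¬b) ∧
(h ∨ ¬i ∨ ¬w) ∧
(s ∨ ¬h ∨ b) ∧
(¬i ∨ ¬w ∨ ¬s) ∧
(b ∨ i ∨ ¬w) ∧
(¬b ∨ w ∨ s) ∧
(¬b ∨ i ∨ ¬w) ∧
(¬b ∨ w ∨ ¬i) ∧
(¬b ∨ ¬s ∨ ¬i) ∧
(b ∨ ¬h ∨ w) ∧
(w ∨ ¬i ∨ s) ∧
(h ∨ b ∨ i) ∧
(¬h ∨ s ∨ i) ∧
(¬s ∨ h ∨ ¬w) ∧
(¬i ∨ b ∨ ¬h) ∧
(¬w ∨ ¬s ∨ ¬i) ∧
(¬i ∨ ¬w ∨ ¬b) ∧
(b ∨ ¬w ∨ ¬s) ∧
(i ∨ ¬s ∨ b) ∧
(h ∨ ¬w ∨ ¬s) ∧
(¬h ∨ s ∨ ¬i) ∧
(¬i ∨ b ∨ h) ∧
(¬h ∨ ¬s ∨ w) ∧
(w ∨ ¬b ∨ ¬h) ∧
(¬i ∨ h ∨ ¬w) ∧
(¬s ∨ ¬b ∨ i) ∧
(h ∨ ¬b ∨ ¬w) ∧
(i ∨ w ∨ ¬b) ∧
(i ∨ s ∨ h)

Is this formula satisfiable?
No

No, the formula is not satisfiable.

No assignment of truth values to the variables can make all 30 clauses true simultaneously.

The formula is UNSAT (unsatisfiable).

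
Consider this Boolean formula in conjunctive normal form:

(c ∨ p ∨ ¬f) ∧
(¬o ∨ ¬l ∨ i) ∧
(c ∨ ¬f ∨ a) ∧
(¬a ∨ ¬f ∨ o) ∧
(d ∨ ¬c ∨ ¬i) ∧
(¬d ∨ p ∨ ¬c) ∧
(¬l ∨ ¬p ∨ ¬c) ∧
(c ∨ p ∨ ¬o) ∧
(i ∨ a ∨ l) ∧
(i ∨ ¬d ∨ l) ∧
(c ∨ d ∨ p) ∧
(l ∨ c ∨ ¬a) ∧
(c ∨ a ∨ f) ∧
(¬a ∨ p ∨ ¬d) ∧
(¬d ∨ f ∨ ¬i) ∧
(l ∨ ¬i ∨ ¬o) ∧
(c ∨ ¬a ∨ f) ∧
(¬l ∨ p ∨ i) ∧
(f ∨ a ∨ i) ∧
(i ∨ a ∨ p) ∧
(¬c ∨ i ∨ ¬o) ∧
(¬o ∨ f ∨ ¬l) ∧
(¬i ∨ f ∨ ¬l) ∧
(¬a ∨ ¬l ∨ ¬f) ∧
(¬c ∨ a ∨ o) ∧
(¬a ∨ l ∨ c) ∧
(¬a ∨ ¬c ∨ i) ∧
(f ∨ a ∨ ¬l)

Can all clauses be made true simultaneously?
No

No, the formula is not satisfiable.

No assignment of truth values to the variables can make all 28 clauses true simultaneously.

The formula is UNSAT (unsatisfiable).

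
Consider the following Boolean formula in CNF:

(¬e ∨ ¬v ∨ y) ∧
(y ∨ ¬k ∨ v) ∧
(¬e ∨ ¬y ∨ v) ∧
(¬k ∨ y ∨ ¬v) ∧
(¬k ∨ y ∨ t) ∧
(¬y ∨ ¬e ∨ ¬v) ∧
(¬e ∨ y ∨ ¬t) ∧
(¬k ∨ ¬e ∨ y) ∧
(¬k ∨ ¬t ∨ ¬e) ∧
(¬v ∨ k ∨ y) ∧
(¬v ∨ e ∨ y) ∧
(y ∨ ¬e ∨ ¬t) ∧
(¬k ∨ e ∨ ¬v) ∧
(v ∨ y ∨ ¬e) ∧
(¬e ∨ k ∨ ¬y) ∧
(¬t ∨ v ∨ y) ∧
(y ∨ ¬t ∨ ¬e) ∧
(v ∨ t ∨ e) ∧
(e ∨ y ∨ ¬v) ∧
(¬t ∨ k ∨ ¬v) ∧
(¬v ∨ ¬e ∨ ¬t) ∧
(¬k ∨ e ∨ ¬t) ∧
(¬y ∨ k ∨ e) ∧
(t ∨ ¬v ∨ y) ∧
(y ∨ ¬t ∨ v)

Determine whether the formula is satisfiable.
No

No, the formula is not satisfiable.

No assignment of truth values to the variables can make all 25 clauses true simultaneously.

The formula is UNSAT (unsatisfiable).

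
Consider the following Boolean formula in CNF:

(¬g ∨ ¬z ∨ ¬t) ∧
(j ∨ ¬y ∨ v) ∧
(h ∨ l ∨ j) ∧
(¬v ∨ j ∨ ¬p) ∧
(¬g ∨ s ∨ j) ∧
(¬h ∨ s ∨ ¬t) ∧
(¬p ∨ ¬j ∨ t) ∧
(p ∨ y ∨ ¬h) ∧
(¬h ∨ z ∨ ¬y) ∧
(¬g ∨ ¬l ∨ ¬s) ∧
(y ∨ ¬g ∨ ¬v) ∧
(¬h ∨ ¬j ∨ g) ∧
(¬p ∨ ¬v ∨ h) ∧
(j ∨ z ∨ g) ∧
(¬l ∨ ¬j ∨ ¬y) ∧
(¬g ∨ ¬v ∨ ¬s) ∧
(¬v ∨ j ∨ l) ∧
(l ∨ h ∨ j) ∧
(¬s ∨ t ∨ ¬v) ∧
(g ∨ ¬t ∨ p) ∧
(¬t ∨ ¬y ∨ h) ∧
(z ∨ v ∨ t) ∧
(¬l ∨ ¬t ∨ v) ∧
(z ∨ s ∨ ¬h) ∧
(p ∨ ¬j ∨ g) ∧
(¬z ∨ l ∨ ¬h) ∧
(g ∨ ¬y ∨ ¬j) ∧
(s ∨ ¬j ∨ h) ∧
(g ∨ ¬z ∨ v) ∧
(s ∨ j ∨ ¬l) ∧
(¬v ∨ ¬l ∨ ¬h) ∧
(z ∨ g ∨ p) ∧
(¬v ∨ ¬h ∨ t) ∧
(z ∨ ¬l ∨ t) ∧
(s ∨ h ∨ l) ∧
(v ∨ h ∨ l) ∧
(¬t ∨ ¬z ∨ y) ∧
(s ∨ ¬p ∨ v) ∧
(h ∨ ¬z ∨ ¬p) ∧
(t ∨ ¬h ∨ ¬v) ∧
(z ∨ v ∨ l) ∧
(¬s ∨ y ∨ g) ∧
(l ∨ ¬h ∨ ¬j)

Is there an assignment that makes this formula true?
No

No, the formula is not satisfiable.

No assignment of truth values to the variables can make all 43 clauses true simultaneously.

The formula is UNSAT (unsatisfiable).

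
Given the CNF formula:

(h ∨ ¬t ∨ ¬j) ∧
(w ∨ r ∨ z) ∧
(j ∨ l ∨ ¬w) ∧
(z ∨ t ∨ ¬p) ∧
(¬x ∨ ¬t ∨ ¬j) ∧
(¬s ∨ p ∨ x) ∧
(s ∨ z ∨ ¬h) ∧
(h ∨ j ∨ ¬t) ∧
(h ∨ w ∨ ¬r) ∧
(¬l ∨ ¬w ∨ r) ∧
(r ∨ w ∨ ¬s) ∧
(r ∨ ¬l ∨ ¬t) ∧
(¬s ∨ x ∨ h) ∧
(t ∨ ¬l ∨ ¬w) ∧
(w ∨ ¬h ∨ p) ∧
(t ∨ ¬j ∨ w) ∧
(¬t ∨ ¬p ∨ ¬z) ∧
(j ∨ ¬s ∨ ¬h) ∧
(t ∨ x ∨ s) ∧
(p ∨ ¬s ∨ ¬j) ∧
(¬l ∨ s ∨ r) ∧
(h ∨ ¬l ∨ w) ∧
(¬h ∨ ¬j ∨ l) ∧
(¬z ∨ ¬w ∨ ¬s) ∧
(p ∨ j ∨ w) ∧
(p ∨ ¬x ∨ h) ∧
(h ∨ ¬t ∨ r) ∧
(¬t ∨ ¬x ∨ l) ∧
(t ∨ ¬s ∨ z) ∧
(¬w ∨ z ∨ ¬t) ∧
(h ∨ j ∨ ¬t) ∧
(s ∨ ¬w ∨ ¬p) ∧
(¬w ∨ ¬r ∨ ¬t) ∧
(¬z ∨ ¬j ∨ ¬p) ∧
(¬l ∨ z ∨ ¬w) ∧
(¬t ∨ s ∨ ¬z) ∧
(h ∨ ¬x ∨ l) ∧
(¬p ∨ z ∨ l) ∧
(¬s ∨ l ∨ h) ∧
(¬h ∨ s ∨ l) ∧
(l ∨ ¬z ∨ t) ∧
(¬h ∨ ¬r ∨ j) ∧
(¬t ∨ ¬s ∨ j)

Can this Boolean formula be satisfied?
Yes

Yes, the formula is satisfiable.

One satisfying assignment is: l=True, x=False, s=True, t=True, r=True, j=True, w=False, z=False, h=True, p=True

Verification: With this assignment, all 43 clauses evaluate to true.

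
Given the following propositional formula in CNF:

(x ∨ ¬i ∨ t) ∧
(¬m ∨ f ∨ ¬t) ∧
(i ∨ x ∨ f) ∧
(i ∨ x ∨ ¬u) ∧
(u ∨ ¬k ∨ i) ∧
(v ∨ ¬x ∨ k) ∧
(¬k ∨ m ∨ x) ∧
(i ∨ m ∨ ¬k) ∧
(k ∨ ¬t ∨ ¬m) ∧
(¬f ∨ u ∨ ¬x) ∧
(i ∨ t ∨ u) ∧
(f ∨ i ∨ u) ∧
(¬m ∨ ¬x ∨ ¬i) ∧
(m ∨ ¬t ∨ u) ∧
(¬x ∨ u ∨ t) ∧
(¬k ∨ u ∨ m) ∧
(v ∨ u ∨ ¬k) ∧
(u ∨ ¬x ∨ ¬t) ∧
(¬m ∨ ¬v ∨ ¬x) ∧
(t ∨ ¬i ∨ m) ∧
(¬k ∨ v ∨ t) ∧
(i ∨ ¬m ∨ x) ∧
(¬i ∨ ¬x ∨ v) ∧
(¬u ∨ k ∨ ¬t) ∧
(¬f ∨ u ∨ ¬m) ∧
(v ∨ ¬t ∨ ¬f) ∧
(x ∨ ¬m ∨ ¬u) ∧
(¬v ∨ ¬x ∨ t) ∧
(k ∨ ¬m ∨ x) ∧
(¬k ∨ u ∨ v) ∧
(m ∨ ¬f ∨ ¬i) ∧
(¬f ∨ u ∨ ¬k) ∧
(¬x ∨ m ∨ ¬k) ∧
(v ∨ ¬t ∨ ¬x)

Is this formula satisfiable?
No

No, the formula is not satisfiable.

No assignment of truth values to the variables can make all 34 clauses true simultaneously.

The formula is UNSAT (unsatisfiable).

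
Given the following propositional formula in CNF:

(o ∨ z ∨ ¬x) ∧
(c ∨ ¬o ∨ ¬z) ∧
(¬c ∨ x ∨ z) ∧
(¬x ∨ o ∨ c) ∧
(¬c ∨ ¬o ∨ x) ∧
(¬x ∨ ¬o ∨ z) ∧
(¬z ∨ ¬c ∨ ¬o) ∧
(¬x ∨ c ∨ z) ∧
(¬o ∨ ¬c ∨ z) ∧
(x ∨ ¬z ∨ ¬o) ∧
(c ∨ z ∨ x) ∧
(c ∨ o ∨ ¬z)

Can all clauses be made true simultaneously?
Yes

Yes, the formula is satisfiable.

One satisfying assignment is: o=False, z=True, c=True, x=True

Verification: With this assignment, all 12 clauses evaluate to true.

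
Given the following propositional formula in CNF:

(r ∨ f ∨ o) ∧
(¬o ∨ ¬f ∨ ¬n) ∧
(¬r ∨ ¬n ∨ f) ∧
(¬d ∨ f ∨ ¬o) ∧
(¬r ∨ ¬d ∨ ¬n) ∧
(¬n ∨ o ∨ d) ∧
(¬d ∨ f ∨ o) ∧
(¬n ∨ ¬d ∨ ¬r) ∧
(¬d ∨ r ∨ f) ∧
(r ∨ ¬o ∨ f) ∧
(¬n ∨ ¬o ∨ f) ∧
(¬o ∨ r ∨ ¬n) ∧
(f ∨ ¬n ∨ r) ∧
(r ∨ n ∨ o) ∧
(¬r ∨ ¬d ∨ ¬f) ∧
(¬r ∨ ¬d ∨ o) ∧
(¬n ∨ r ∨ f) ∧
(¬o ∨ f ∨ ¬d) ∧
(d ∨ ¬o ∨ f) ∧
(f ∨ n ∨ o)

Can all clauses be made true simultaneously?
Yes

Yes, the formula is satisfiable.

One satisfying assignment is: d=False, o=True, f=True, n=False, r=False

Verification: With this assignment, all 20 clauses evaluate to true.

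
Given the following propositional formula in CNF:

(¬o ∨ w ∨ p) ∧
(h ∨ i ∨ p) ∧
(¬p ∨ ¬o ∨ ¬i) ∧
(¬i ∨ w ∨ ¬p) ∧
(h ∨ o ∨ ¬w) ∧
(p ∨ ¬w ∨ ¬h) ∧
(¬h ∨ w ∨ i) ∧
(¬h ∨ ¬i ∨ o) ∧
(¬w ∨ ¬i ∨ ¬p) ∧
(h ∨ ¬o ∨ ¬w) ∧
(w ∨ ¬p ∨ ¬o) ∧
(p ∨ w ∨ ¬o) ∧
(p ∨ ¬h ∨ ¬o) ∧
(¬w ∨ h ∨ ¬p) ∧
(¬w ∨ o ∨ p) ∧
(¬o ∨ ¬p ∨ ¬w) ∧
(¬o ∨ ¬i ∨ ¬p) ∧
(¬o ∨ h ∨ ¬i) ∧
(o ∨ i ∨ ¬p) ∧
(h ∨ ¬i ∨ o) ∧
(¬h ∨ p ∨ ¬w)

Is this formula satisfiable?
No

No, the formula is not satisfiable.

No assignment of truth values to the variables can make all 21 clauses true simultaneously.

The formula is UNSAT (unsatisfiable).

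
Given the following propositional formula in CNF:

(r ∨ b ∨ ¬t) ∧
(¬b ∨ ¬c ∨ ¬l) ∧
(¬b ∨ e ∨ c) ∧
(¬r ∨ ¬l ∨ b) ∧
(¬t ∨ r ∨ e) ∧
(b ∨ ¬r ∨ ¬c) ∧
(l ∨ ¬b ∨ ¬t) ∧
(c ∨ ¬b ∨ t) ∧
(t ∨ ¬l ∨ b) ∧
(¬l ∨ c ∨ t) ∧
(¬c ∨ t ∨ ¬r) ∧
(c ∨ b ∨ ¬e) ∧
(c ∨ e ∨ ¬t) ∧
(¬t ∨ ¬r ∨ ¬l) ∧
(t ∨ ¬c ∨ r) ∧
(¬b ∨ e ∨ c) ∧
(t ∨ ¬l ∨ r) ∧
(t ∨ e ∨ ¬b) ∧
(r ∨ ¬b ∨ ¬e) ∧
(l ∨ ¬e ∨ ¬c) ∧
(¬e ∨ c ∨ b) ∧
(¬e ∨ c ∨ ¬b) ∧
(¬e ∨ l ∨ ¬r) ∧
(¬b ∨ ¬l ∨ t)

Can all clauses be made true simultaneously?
Yes

Yes, the formula is satisfiable.

One satisfying assignment is: b=False, l=False, t=False, e=False, r=False, c=False

Verification: With this assignment, all 24 clauses evaluate to true.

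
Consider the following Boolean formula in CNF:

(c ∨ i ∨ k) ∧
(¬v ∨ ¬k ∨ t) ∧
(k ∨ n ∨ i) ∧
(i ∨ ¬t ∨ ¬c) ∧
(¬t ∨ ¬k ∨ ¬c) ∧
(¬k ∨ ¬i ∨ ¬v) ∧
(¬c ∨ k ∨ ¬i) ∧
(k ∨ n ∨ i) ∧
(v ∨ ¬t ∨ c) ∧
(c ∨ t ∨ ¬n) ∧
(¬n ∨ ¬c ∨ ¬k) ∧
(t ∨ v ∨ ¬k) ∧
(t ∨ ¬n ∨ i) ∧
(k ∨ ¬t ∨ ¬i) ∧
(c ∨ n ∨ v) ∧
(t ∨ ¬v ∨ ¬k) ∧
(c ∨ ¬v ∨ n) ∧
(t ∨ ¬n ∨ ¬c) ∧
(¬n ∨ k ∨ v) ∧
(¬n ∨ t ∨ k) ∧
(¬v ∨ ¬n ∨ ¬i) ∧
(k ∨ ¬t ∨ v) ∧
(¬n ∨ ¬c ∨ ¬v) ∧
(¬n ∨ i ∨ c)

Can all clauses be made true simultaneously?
No

No, the formula is not satisfiable.

No assignment of truth values to the variables can make all 24 clauses true simultaneously.

The formula is UNSAT (unsatisfiable).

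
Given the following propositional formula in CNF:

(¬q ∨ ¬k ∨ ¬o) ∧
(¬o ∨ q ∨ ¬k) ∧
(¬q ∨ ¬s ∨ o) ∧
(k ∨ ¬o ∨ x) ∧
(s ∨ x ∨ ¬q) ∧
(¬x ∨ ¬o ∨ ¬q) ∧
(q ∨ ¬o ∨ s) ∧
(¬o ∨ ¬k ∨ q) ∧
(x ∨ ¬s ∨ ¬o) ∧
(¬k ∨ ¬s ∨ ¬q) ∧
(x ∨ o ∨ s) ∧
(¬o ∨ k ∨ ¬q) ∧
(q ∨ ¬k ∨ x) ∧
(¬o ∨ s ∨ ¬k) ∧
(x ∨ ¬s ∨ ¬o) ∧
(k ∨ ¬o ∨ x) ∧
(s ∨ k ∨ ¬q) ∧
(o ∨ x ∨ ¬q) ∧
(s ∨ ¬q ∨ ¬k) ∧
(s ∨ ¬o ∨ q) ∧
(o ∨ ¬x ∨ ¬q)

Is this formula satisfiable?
Yes

Yes, the formula is satisfiable.

One satisfying assignment is: s=True, x=False, q=False, k=False, o=False

Verification: With this assignment, all 21 clauses evaluate to true.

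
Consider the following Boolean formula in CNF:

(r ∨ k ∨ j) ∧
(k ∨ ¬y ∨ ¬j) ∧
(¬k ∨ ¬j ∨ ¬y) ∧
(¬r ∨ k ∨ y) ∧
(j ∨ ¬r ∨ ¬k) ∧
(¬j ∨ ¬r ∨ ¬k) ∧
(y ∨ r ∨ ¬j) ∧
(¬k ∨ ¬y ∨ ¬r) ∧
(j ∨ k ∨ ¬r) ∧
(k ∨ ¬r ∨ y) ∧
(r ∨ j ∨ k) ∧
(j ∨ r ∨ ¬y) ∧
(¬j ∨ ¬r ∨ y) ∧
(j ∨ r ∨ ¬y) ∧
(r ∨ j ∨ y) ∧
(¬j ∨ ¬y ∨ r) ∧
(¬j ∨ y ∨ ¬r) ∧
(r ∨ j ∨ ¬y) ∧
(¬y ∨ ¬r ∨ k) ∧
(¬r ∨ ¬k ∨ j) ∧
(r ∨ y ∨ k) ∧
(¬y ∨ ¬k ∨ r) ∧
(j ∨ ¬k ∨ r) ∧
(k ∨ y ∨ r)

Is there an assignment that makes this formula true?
No

No, the formula is not satisfiable.

No assignment of truth values to the variables can make all 24 clauses true simultaneously.

The formula is UNSAT (unsatisfiable).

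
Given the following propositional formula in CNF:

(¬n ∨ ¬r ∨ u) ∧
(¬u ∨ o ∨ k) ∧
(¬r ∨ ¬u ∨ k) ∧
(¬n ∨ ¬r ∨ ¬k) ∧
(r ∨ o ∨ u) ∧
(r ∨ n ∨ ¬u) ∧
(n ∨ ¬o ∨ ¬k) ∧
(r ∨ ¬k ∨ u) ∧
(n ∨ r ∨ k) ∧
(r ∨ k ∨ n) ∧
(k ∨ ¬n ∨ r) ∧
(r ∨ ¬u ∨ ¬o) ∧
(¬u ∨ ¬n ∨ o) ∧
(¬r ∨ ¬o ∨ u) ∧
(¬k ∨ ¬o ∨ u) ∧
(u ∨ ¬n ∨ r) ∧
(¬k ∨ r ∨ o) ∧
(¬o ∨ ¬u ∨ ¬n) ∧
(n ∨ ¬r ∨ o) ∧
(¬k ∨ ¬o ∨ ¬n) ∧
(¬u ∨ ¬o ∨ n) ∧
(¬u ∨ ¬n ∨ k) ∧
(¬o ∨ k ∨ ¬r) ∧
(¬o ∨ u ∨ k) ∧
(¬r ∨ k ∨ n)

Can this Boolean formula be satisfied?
No

No, the formula is not satisfiable.

No assignment of truth values to the variables can make all 25 clauses true simultaneously.

The formula is UNSAT (unsatisfiable).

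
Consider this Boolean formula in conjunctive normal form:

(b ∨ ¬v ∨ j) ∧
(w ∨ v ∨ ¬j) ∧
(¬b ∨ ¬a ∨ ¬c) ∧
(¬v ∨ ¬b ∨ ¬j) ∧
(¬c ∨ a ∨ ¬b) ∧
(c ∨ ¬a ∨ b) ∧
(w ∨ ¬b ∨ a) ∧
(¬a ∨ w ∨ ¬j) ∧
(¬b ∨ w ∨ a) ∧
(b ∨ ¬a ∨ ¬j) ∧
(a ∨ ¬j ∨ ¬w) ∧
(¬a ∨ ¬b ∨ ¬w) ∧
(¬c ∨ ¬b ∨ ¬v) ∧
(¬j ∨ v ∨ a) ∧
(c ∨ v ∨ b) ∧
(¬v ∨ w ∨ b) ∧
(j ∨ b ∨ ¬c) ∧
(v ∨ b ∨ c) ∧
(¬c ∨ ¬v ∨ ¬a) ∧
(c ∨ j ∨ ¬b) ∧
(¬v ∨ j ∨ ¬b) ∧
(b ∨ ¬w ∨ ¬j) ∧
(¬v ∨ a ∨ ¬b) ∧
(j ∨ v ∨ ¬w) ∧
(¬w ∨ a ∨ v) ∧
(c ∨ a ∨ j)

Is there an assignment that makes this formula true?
No

No, the formula is not satisfiable.

No assignment of truth values to the variables can make all 26 clauses true simultaneously.

The formula is UNSAT (unsatisfiable).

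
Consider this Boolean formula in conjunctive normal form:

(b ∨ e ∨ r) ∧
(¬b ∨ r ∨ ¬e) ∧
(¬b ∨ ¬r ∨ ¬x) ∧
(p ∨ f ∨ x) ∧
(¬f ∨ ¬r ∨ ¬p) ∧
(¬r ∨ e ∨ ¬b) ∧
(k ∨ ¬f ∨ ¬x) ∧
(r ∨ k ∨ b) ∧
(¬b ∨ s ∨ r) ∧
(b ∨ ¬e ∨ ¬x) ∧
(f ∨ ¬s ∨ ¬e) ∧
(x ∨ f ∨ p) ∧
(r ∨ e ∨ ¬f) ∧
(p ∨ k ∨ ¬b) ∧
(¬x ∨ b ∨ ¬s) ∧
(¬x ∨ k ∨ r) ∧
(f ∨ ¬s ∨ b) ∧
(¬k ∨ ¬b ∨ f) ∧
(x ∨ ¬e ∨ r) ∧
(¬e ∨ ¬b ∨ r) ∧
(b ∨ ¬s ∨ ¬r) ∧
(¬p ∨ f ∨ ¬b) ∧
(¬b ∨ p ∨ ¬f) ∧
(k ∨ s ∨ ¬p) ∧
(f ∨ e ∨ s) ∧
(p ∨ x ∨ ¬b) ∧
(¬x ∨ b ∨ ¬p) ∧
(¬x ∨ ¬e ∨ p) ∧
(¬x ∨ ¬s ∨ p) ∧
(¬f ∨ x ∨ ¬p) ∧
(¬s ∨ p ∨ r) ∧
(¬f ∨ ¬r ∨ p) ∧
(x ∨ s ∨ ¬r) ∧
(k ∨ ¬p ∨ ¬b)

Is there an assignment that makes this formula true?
No

No, the formula is not satisfiable.

No assignment of truth values to the variables can make all 34 clauses true simultaneously.

The formula is UNSAT (unsatisfiable).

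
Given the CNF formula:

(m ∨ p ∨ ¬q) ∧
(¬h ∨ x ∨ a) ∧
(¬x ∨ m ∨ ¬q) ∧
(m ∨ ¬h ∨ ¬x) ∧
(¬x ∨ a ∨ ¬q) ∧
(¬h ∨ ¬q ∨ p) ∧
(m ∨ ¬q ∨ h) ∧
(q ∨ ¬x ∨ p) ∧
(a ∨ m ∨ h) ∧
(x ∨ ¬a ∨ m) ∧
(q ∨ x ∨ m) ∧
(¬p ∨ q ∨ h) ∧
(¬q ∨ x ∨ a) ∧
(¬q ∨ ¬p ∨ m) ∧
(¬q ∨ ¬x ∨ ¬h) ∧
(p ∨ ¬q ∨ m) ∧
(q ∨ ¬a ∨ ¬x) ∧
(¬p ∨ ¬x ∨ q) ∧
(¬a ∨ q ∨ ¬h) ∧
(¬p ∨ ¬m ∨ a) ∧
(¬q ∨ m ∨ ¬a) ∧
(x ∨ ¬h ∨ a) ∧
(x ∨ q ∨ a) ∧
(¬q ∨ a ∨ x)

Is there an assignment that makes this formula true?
Yes

Yes, the formula is satisfiable.

One satisfying assignment is: m=True, a=True, x=False, p=False, q=False, h=False

Verification: With this assignment, all 24 clauses evaluate to true.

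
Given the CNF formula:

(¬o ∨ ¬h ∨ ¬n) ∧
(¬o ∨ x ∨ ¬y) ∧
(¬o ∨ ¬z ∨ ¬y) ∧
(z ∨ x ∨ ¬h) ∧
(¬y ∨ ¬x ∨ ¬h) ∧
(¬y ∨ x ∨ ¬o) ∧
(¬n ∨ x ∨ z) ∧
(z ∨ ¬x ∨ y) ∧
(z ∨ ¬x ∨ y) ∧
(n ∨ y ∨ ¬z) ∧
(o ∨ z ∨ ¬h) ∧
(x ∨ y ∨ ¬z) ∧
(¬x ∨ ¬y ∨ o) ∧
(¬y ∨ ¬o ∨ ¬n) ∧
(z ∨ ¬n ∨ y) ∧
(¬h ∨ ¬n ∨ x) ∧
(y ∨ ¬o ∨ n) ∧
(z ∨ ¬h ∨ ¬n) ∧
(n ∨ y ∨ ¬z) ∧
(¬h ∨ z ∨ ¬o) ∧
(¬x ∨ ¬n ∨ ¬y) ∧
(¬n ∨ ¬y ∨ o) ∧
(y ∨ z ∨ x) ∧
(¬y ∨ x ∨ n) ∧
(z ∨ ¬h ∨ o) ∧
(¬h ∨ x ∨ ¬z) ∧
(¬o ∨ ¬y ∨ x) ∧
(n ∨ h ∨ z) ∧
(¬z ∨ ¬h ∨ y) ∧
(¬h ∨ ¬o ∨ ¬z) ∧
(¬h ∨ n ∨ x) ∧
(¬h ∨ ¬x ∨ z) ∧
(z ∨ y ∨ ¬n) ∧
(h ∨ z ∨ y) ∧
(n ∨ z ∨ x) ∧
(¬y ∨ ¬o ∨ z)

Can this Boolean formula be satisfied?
Yes

Yes, the formula is satisfiable.

One satisfying assignment is: n=True, h=False, y=False, z=True, x=True, o=False

Verification: With this assignment, all 36 clauses evaluate to true.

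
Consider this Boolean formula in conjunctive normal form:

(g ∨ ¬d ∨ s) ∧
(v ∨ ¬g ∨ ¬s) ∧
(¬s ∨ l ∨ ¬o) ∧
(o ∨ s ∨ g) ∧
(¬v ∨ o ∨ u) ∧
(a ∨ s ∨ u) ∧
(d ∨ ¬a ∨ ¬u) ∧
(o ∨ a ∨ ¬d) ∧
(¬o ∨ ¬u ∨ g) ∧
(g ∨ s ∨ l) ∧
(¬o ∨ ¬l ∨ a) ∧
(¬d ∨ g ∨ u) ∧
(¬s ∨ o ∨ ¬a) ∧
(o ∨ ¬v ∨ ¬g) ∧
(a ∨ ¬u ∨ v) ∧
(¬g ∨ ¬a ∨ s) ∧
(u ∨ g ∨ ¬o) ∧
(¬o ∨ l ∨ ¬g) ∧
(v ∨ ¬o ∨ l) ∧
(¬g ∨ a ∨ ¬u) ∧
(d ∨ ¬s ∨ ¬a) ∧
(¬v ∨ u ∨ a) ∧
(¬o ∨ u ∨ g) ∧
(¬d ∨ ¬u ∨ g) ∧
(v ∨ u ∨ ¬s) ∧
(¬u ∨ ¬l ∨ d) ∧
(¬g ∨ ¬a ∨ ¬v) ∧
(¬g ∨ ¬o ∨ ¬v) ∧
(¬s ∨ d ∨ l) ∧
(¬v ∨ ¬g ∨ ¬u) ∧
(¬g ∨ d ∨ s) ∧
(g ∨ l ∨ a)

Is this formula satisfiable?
No

No, the formula is not satisfiable.

No assignment of truth values to the variables can make all 32 clauses true simultaneously.

The formula is UNSAT (unsatisfiable).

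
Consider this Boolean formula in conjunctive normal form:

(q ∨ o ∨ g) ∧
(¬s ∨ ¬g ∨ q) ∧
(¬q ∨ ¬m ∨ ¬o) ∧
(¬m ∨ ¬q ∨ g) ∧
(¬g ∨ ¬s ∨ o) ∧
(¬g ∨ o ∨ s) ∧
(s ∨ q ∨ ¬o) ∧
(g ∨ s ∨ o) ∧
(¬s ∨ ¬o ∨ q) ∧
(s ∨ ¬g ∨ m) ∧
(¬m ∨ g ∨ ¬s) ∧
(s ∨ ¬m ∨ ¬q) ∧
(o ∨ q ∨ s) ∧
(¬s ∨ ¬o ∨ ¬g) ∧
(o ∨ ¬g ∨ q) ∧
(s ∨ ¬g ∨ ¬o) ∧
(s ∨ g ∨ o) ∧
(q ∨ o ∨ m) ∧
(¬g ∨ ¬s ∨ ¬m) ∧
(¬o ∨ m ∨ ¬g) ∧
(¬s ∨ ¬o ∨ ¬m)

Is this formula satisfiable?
Yes

Yes, the formula is satisfiable.

One satisfying assignment is: q=True, s=False, g=False, m=False, o=True

Verification: With this assignment, all 21 clauses evaluate to true.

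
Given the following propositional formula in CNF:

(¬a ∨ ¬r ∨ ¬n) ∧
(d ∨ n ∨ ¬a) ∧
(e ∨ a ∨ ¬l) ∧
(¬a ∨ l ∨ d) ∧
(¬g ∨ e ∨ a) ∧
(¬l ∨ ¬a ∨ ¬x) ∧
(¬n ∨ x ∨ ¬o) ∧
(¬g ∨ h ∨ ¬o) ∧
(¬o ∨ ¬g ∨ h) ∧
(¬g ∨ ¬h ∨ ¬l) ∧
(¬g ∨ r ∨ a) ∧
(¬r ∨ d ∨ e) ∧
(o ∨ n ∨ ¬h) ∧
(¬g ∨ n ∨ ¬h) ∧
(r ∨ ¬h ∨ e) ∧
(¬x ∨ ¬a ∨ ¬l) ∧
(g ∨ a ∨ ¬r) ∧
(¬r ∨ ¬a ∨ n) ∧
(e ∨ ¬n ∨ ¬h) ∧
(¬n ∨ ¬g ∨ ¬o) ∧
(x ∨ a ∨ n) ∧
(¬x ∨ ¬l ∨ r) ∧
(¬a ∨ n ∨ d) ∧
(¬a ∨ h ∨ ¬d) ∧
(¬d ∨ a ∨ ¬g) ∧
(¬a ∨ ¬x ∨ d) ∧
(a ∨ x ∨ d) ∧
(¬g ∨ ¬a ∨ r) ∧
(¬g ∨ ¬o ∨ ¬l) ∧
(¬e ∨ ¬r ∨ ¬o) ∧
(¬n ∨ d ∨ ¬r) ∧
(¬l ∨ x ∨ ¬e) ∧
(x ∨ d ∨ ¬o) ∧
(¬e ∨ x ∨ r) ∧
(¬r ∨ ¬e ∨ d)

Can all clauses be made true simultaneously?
Yes

Yes, the formula is satisfiable.

One satisfying assignment is: g=False, r=False, o=False, a=False, e=False, d=True, n=True, l=False, h=False, x=False

Verification: With this assignment, all 35 clauses evaluate to true.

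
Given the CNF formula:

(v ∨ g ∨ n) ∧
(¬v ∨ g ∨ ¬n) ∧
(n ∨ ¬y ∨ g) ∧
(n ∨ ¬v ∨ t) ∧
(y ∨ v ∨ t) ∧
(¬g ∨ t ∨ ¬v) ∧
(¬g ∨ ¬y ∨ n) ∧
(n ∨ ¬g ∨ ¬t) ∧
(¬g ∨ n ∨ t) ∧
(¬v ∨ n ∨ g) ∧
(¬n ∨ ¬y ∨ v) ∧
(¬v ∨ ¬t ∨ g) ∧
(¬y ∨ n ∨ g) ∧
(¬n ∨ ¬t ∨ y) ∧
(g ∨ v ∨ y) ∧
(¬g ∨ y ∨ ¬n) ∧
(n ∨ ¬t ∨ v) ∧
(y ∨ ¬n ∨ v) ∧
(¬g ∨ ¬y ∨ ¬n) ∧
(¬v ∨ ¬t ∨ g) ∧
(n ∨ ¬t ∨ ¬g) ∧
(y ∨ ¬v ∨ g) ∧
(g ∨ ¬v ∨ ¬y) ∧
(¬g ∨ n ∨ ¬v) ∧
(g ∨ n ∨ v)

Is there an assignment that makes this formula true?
No

No, the formula is not satisfiable.

No assignment of truth values to the variables can make all 25 clauses true simultaneously.

The formula is UNSAT (unsatisfiable).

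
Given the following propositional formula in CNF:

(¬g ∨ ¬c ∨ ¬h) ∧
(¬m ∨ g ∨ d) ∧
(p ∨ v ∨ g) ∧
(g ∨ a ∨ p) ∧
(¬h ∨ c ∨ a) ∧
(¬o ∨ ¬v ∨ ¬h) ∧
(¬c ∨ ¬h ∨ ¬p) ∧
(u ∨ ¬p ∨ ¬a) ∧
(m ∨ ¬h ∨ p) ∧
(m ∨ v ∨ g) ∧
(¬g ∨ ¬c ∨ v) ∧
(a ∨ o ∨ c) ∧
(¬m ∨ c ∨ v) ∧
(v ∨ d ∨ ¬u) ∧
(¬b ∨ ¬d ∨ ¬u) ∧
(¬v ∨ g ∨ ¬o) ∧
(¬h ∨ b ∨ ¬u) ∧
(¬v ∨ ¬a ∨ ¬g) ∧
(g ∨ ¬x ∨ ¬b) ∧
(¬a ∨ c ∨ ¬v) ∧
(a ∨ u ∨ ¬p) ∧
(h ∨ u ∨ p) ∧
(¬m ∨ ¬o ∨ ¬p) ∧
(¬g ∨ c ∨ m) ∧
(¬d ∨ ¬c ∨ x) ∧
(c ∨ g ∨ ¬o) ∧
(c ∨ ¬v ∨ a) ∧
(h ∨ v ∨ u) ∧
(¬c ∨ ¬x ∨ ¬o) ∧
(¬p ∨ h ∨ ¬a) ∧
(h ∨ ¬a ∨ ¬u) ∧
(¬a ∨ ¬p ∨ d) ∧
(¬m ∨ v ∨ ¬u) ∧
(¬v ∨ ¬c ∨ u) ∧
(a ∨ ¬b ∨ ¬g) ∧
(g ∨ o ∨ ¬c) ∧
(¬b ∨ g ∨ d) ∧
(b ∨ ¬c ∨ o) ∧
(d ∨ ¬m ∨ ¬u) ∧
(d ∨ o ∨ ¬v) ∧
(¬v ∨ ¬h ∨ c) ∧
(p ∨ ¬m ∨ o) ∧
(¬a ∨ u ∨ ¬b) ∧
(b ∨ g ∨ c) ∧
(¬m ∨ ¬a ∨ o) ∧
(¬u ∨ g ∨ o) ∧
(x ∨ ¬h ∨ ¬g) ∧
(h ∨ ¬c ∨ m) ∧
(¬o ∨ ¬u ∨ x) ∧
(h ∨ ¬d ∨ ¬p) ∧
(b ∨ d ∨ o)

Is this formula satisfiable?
No

No, the formula is not satisfiable.

No assignment of truth values to the variables can make all 51 clauses true simultaneously.

The formula is UNSAT (unsatisfiable).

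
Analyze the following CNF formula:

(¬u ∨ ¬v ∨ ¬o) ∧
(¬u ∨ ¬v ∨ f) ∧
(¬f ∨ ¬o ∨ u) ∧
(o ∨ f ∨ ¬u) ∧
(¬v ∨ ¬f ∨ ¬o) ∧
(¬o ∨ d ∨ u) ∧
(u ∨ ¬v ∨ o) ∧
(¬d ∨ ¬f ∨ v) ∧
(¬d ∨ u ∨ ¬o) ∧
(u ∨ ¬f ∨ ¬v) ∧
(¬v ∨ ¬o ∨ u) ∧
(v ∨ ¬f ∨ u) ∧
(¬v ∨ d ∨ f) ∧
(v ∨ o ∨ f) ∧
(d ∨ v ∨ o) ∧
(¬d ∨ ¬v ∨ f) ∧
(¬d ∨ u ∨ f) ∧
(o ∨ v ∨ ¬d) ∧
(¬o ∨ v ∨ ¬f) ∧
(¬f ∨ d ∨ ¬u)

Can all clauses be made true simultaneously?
Yes

Yes, the formula is satisfiable.

One satisfying assignment is: u=True, f=True, d=True, o=False, v=True

Verification: With this assignment, all 20 clauses evaluate to true.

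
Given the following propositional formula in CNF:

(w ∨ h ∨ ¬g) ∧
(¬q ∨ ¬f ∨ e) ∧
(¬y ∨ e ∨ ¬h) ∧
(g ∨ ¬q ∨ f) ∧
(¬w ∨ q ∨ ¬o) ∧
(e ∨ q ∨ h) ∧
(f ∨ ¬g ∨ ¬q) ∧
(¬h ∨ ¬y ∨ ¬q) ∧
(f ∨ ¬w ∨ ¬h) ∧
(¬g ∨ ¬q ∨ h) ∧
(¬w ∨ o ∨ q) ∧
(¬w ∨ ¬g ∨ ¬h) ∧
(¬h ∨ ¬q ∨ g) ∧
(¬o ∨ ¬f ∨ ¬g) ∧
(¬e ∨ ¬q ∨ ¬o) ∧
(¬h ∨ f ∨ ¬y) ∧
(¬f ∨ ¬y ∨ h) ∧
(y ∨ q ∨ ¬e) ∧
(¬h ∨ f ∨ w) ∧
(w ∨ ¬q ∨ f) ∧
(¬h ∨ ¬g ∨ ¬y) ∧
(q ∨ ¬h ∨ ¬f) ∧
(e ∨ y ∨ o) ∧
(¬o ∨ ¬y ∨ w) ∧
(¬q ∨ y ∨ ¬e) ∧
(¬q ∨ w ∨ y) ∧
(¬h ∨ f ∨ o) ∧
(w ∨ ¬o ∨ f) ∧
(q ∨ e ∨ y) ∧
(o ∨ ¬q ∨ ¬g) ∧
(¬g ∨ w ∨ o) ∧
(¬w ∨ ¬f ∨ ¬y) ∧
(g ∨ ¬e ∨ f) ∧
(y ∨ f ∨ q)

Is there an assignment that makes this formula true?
No

No, the formula is not satisfiable.

No assignment of truth values to the variables can make all 34 clauses true simultaneously.

The formula is UNSAT (unsatisfiable).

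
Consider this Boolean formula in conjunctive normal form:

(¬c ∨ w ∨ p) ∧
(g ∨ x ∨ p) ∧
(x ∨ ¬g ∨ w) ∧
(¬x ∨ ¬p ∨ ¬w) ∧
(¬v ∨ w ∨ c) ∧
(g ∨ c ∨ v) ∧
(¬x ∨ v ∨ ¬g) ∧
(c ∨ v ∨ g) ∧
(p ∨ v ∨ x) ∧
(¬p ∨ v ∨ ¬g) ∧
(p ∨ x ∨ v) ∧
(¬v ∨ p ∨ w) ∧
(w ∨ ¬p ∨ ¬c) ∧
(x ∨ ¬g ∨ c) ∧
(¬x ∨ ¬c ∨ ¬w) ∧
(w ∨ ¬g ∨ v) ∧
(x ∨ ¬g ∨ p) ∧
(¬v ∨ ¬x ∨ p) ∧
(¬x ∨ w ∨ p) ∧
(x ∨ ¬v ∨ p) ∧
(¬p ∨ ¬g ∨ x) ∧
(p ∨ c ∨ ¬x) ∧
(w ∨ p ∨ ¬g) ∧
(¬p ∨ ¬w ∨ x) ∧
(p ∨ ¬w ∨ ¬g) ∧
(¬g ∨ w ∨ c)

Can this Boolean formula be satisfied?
No

No, the formula is not satisfiable.

No assignment of truth values to the variables can make all 26 clauses true simultaneously.

The formula is UNSAT (unsatisfiable).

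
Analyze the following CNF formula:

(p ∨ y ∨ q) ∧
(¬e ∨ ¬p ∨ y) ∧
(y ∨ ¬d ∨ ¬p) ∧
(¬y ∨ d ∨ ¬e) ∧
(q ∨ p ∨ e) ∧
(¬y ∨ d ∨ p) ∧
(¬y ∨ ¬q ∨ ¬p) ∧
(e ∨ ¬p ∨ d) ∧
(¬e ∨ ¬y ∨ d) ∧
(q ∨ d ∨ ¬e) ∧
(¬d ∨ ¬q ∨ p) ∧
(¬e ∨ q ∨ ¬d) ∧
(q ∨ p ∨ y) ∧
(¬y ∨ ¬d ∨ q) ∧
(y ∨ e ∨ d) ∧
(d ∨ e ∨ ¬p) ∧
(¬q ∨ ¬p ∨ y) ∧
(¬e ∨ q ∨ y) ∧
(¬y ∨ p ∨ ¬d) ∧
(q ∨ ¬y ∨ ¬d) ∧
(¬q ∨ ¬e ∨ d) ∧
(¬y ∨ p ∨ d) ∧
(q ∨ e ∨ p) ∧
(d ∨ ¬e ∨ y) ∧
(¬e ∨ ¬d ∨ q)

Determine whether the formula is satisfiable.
No

No, the formula is not satisfiable.

No assignment of truth values to the variables can make all 25 clauses true simultaneously.

The formula is UNSAT (unsatisfiable).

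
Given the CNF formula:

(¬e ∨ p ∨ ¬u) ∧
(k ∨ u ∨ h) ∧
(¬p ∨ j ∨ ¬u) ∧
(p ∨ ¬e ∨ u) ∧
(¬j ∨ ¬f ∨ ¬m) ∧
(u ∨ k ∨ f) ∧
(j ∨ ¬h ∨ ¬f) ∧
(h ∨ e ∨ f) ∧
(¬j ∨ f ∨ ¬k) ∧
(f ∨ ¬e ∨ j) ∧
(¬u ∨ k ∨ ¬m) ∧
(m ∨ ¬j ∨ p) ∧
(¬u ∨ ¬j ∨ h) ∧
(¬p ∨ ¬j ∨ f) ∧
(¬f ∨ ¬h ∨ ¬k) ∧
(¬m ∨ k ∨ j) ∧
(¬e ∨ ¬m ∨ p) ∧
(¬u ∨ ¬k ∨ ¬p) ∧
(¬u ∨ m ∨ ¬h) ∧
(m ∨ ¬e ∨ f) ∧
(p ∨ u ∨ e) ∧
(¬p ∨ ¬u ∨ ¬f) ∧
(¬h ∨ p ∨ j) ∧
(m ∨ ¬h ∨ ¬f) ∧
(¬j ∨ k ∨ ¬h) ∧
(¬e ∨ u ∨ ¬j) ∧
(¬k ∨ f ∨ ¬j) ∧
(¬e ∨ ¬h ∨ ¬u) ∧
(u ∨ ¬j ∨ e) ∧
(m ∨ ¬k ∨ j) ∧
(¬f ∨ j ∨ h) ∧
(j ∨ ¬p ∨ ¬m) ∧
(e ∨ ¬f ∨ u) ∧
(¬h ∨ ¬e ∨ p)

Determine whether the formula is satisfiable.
No

No, the formula is not satisfiable.

No assignment of truth values to the variables can make all 34 clauses true simultaneously.

The formula is UNSAT (unsatisfiable).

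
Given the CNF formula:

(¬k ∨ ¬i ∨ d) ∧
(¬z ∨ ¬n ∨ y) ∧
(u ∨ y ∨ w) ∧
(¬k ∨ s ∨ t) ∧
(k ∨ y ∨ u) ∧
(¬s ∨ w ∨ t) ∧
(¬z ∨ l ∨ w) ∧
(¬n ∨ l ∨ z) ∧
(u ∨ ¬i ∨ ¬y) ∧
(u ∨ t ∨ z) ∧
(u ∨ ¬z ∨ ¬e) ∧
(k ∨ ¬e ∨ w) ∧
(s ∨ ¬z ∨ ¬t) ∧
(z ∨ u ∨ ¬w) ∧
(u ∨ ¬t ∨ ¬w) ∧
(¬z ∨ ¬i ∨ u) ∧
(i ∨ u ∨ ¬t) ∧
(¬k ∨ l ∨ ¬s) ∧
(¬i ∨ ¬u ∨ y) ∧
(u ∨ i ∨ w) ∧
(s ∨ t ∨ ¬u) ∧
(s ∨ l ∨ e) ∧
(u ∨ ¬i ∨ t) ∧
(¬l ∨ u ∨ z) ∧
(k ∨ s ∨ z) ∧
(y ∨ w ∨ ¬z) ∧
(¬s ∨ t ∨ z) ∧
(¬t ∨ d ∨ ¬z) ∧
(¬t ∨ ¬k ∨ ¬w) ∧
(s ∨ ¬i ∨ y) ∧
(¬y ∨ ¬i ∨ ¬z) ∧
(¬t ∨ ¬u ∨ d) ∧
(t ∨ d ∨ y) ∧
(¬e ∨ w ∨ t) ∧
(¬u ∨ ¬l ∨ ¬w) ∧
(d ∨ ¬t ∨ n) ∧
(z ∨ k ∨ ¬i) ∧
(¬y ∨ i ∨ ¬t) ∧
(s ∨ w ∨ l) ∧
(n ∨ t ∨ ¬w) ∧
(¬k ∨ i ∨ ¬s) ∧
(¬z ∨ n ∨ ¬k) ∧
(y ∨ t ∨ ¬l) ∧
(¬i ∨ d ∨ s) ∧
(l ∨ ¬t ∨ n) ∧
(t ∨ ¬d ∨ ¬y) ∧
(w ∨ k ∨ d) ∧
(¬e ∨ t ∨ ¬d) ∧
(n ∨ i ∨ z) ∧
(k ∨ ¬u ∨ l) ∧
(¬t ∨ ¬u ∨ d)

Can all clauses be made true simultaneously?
Yes

Yes, the formula is satisfiable.

One satisfying assignment is: i=False, t=False, y=True, e=False, d=False, z=True, w=True, n=True, k=False, s=False, u=False, l=True

Verification: With this assignment, all 51 clauses evaluate to true.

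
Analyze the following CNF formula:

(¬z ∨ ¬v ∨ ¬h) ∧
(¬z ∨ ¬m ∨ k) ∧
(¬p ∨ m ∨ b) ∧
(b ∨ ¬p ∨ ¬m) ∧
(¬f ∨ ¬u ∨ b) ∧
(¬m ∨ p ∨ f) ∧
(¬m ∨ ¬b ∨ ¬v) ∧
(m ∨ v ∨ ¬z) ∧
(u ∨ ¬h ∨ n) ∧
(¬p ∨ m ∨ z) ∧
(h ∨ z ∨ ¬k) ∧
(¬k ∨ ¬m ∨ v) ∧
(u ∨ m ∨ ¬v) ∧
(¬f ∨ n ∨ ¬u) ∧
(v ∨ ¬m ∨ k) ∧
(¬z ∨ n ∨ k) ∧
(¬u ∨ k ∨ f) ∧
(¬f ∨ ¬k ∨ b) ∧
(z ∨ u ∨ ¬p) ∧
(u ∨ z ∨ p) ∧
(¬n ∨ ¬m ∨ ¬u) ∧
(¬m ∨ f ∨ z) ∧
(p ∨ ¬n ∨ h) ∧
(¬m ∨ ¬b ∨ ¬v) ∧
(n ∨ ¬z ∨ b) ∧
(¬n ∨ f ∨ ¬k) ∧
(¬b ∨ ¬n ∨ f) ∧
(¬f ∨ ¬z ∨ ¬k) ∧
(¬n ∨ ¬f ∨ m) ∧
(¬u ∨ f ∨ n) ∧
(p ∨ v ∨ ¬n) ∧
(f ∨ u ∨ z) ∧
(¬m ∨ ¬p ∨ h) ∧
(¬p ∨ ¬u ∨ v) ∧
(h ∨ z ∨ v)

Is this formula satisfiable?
No

No, the formula is not satisfiable.

No assignment of truth values to the variables can make all 35 clauses true simultaneously.

The formula is UNSAT (unsatisfiable).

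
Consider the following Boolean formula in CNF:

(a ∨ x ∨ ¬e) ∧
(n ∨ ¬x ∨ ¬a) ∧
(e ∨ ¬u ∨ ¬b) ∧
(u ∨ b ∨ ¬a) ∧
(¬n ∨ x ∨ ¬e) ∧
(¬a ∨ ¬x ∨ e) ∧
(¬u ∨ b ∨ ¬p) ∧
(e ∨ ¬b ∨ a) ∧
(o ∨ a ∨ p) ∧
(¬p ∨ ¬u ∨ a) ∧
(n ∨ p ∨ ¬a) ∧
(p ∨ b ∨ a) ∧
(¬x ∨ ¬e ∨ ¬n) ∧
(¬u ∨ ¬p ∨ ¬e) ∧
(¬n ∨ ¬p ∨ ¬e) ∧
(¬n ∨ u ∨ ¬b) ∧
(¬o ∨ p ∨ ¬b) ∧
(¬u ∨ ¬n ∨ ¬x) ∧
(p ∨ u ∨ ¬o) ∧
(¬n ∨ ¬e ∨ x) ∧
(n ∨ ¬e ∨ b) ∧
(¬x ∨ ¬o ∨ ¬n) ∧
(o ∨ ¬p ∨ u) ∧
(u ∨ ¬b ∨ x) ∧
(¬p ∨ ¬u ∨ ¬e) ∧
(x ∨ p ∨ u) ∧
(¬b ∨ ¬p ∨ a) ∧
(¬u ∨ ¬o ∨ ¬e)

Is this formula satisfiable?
Yes

Yes, the formula is satisfiable.

One satisfying assignment is: p=True, u=False, x=False, e=False, n=True, o=True, b=False, a=False

Verification: With this assignment, all 28 clauses evaluate to true.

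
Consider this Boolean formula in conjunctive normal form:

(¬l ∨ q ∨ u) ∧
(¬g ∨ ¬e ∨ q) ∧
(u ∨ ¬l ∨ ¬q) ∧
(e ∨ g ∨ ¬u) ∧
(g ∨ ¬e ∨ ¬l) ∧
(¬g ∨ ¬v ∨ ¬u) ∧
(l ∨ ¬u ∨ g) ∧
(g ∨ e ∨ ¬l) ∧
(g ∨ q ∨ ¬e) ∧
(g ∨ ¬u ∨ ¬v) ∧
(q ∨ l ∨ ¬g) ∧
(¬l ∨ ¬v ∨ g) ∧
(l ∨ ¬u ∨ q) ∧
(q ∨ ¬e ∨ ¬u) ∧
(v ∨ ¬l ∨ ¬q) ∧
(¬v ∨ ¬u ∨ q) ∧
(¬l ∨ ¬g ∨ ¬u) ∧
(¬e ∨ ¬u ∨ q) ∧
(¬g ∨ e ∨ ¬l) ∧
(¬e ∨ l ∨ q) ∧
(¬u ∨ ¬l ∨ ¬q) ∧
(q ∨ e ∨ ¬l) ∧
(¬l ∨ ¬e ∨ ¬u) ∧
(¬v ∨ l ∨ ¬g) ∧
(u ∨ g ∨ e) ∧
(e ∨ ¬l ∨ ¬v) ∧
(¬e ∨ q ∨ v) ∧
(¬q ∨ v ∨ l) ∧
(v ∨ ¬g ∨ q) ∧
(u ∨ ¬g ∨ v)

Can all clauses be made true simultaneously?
Yes

Yes, the formula is satisfiable.

One satisfying assignment is: e=True, u=False, g=False, l=False, v=True, q=True

Verification: With this assignment, all 30 clauses evaluate to true.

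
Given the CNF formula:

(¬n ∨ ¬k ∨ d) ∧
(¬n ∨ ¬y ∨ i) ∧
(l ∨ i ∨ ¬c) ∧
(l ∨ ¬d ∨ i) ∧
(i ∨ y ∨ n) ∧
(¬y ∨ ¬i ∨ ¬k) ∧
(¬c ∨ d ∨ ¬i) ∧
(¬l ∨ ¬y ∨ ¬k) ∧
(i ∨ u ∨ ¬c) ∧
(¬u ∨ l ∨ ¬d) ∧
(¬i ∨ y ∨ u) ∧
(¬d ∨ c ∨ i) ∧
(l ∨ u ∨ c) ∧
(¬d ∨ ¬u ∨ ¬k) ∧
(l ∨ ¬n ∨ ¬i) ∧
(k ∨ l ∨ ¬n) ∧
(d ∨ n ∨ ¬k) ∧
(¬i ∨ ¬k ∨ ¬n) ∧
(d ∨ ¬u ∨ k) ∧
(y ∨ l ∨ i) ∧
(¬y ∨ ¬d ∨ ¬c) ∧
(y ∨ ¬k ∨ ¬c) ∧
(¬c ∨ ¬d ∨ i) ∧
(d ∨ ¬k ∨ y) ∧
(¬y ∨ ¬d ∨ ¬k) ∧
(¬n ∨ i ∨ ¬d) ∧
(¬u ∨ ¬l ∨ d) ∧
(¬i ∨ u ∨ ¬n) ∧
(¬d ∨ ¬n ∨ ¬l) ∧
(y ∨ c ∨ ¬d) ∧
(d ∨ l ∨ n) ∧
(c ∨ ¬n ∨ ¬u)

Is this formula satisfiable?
Yes

Yes, the formula is satisfiable.

One satisfying assignment is: u=False, n=True, k=False, y=False, d=False, c=False, i=False, l=True

Verification: With this assignment, all 32 clauses evaluate to true.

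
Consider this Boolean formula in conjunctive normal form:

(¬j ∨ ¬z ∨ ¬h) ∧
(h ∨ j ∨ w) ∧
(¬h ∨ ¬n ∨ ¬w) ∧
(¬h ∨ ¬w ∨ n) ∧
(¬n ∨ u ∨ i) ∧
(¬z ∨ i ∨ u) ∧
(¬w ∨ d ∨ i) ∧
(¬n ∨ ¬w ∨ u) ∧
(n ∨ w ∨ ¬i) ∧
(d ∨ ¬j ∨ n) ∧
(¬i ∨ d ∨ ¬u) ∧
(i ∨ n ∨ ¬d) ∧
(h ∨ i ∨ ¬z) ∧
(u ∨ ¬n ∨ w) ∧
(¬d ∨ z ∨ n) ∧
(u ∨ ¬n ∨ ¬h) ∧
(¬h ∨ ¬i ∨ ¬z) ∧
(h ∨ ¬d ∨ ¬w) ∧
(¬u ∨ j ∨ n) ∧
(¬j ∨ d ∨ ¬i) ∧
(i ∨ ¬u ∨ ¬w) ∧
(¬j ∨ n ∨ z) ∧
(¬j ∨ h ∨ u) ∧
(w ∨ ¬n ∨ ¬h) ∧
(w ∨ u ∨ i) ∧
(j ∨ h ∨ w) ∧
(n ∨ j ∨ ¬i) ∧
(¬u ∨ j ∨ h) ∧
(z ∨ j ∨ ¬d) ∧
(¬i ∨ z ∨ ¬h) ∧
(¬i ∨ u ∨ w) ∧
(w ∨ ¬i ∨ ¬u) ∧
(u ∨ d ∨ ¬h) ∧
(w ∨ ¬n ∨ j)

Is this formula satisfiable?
Yes

Yes, the formula is satisfiable.

One satisfying assignment is: i=False, j=True, d=False, w=False, z=False, n=True, u=True, h=False

Verification: With this assignment, all 34 clauses evaluate to true.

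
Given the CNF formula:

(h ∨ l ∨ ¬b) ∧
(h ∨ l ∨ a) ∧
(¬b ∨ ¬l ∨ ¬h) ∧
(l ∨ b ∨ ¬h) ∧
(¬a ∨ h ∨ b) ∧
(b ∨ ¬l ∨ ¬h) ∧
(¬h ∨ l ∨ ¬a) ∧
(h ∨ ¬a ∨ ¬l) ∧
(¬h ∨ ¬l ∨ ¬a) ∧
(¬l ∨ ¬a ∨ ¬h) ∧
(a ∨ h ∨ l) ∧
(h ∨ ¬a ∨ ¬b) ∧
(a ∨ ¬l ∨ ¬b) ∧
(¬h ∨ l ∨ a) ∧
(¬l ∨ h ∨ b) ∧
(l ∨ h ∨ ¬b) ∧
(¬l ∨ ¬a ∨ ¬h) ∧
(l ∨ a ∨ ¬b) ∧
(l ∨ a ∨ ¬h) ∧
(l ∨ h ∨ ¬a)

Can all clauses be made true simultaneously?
No

No, the formula is not satisfiable.

No assignment of truth values to the variables can make all 20 clauses true simultaneously.

The formula is UNSAT (unsatisfiable).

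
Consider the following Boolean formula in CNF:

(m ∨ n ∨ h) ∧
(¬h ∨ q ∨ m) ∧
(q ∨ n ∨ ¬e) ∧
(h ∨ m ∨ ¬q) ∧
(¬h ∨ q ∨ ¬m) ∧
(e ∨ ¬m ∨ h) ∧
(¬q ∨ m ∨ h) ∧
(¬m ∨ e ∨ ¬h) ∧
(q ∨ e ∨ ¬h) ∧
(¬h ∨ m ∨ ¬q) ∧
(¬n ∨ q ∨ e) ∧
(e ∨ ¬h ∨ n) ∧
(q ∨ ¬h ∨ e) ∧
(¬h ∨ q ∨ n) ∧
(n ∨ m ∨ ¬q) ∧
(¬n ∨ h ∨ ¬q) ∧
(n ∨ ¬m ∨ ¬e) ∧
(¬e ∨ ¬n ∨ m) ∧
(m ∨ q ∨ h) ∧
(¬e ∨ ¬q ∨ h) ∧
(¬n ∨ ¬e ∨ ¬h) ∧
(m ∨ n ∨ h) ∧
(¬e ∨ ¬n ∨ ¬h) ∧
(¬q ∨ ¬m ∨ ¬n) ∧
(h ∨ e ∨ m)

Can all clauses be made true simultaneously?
Yes

Yes, the formula is satisfiable.

One satisfying assignment is: q=False, m=True, n=True, h=False, e=True

Verification: With this assignment, all 25 clauses evaluate to true.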